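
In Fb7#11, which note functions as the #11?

Fb7#11 is built on Fb; its 11th is an augmented 11th above the root.
A fourth above F uses the letter B, and the augmented 11th above Fb is Bb.

Bb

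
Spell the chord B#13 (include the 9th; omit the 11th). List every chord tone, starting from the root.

B♯ – D𝄪 – F𝄪 – A♯ – C𝄪 – G𝄪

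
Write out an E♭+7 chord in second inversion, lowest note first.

B  D♭  E♭  G

In root position, E♭+7 is E♭–G–B–D♭.
Second inversion puts the fifth (B) in the bass.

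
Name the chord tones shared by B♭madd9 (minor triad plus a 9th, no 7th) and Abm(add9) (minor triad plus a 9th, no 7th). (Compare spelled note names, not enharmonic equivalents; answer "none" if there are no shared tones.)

B♭

B♭madd9 = B♭, D♭, F, C.
Abm(add9) = A♭, C♭, E♭, B♭.
Shared: B♭.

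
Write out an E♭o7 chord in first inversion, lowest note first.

In root position, E♭o7 is Eb–Gb–Bbb–Dbb.
First inversion puts the third (Gb) in the bass.

Gb, Bbb, Dbb, Eb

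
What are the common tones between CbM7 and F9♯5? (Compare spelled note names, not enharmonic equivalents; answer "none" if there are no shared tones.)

CbM7 = Cb, Eb, Gb, Bb.
F9♯5 = F, A, C#, Eb, G.
Shared: Eb.

Eb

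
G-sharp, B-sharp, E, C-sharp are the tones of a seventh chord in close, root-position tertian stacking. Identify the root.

C-sharp

Stacking in thirds gives C-sharp – E – G-sharp – B-sharp, so C-sharp is the root — C-sharp minor-major seventh.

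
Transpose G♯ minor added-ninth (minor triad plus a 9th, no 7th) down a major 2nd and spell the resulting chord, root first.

F-sharp, A, C-sharp, G-sharp

Transposed root: G-sharp → F-sharp (major 2nd down). So we spell F-sharp minor added-ninth:
- root: F-sharp
- minor 3rd: A
- perfect 5th: C-sharp
- major 9th: G-sharp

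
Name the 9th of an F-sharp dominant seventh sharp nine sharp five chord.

G-double-sharp

Root of F-sharp dominant seventh sharp nine sharp five = F-sharp. The 9th is an augmented 9th: F-sharp up an augmented 9th → G-double-sharp.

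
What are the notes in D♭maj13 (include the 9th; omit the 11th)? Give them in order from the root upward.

D♭maj13: major thirteenth on Db.
Root: Db
Major 3rd (3rd): F
Perfect 5th (5th): Ab
Major 7th (7th): C
Major 9th (9th): Eb
Major 13th (13th): Bb

Db, F, Ab, C, Eb, Bb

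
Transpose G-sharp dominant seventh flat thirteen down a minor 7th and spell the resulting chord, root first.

A-sharp, C-double-sharp, E-sharp, G-sharp, F-sharp

A minor 7th down from G-sharp is A-sharp, so the new chord is A-sharp dominant seventh flat thirteen.
Root: A-sharp
Major 3rd (3rd): C-double-sharp
Perfect 5th (5th): E-sharp
Minor 7th (7th): G-sharp
Minor 13th (13th): F-sharp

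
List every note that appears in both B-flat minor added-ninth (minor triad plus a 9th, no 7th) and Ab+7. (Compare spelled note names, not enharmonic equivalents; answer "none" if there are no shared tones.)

C

B-flat minor added-ninth = Bb, Db, F, C.
Ab+7 = Ab, C, E, Gb.
Shared: C.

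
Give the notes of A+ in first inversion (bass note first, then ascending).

In root position, A+ is A–C♯–E♯.
First inversion puts the third (C♯) in the bass.

C♯, E♯, A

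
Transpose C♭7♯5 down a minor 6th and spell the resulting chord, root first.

Transposed root: C♭ → E♭ (minor 6th down). So we spell E♭ augmented seventh:
root → E♭
3rd (major 3rd) → G
5th (augmented 5th) → B
7th (minor 7th) → D♭

E♭, G, B, D♭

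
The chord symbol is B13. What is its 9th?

C#

B13 is built on B; its 9th is a major 9th above the root.
A second above B uses the letter C, and the major 9th above B is C#.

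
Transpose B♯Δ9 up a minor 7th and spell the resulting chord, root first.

A♯, C𝄪, E♯, G𝄪, B♯

B♯ up a minor 7th → A♯. New chord: A♯ major ninth.
A♯ — root
C𝄪 — major 3rd
E♯ — perfect 5th
G𝄪 — major 7th
B♯ — major 9th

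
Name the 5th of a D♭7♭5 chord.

Root of D♭7♭5 = Db. The 5th is a diminished 5th: Db up a diminished 5th → Abb.

Abb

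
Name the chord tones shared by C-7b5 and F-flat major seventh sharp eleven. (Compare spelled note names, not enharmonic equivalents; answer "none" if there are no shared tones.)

C-7b5 = C, Eb, Gb, Bb.
F-flat major seventh sharp eleven = Fb, Ab, Cb, Eb, Bb.
Shared: Eb, Bb.

Eb  Bb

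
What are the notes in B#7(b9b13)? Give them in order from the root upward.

B♯  D𝄪  F𝄪  A♯  C♯  G♯

B#7(b9b13): dominant seventh flat nine flat thirteen on B♯.
Root: B♯
Major 3rd (3rd): D𝄪
Perfect 5th (5th): F𝄪
Minor 7th (7th): A♯
Minor 9th (9th): C♯
Minor 13th (13th): G♯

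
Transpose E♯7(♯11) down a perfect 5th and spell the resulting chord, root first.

A# C## E# G# D##

A perfect 5th down from E# is A#, so the new chord is A# dominant seventh sharp eleven.
A# — root
C## — major 3rd
E# — perfect 5th
G# — minor 7th
D## — augmented 11th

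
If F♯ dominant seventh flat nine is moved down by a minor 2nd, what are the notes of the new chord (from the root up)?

E-sharp, G-double-sharp, B-sharp, D-sharp, F-sharp

A minor 2nd down from F-sharp is E-sharp, so the new chord is E-sharp dominant seventh flat nine.
root → E-sharp
3rd (major 3rd) → G-double-sharp
5th (perfect 5th) → B-sharp
7th (minor 7th) → D-sharp
9th (minor 9th) → F-sharp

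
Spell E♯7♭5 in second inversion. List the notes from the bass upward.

B, D#, E#, G##

E♯7♭5 = E#–G##–B–D#; second inversion → fifth (B) lowest.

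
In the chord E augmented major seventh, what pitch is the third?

G-sharp

E augmented major seventh is built on E; its 3rd is a major 3rd above the root.
A third above E uses the letter G, and the major 3rd above E is G-sharp.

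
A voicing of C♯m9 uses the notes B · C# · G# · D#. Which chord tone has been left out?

The full C♯m9 chord is C#, E, G#, B, D#.
Comparing with the voicing, the minor 3rd (3rd) — E — is absent.

E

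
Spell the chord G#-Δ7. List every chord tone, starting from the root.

Root G#, quality minor-major seventh:
- root: G#
- minor 3rd: B
- perfect 5th: D#
- major 7th: F##

G# – B – D# – F##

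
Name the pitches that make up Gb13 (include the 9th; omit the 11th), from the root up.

Gb13: dominant thirteenth on Gb.
Gb — root
Bb — major 3rd
Db — perfect 5th
Fb — minor 7th
Ab — major 9th
Eb — major 13th

Gb, Bb, Db, Fb, Ab, Eb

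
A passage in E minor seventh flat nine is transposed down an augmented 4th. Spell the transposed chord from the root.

Transposed root: E → Bb (augmented 4th down). So we spell Bb minor seventh flat nine:
root → Bb
3rd (minor 3rd) → Db
5th (perfect 5th) → F
7th (minor 7th) → Ab
9th (minor 9th) → Cb

Bb Db F Ab Cb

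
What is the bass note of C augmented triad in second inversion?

C augmented triad in root position is C–E–G#.
Second inversion places the fifth in the bass, which is G#.

G#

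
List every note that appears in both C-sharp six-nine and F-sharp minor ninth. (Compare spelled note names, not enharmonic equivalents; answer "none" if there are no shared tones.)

C-sharp six-nine: C♯ E♯ G♯ A♯ D♯
F-sharp minor ninth: F♯ A C♯ E G♯
Common to both → C♯, G♯.

C♯  G♯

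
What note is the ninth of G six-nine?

A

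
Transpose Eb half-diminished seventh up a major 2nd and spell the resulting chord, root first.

F Ab Cb Eb

Transposed root: Eb → F (major 2nd up). So we spell F half-diminished seventh:
F — root
Ab — minor 3rd
Cb — diminished 5th
Eb — minor 7th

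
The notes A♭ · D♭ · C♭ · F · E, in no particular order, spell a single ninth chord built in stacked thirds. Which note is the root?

D♭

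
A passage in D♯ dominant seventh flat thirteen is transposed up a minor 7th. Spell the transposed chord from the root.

C-sharp  E-sharp  G-sharp  B  A

A minor 7th up from D-sharp is C-sharp, so the new chord is C-sharp dominant seventh flat thirteen.
C-sharp — root
E-sharp — major 3rd
G-sharp — perfect 5th
B — minor 7th
A — minor 13th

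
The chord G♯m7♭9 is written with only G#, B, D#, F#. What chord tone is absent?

A

G♯m7♭9 = G#, B, D#, F#, A. The voicing lacks the 9th (minor 9th), A.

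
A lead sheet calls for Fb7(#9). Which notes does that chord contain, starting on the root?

Fb – Ab – Cb – Ebb – G

Fb7(#9) is a dominant seventh sharp nine built on Fb.
- root: Fb
- major 3rd: Ab
- perfect 5th: Cb
- minor 7th: Ebb
- augmented 9th: G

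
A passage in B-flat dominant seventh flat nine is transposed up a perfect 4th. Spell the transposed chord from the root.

B-flat up a perfect 4th → E-flat. New chord: E-flat dominant seventh flat nine.
E-flat — root
G — major 3rd
B-flat — perfect 5th
D-flat — minor 7th
F-flat — minor 9th

E-flat – G – B-flat – D-flat – F-flat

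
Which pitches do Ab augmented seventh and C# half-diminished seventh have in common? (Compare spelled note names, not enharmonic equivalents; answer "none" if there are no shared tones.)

Ab augmented seventh: A-flat C E G-flat
C# half-diminished seventh: C-sharp E G B
Common to both → E.

E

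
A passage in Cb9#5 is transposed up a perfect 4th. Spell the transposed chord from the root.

F♭  A♭  C  E𝄫  G♭

Transposed root: C♭ → F♭ (perfect 4th up). So we spell F♭ dominant ninth sharp five:
- root: F♭
- major 3rd: A♭
- augmented 5th: C
- minor 7th: E𝄫
- major 9th: G♭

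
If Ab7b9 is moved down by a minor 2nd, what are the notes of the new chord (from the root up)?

G  B  D  F  Ab

Transposed root: Ab → G (minor 2nd down). So we spell G dominant seventh flat nine:
- root: G
- major 3rd: B
- perfect 5th: D
- minor 7th: F
- minor 9th: Ab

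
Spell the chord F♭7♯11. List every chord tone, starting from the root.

F♭7♯11 is a dominant seventh sharp eleven built on F♭.
F♭ — root
A♭ — major 3rd
C♭ — perfect 5th
E𝄫 — minor 7th
B♭ — augmented 11th

F♭ A♭ C♭ E𝄫 B♭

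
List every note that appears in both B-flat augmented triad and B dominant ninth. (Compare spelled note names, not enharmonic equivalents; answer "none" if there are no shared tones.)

F-sharp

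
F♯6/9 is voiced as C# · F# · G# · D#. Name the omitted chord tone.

F♯6/9 = F#, A#, C#, D#, G#. The voicing lacks the 3rd (major 3rd), A#.

A#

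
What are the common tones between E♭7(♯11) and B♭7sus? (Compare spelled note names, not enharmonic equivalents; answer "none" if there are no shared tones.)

E♭7(♯11): Eb G Bb Db A
B♭7sus: Bb Eb F Ab
Common to both → Eb, Bb.

Eb Bb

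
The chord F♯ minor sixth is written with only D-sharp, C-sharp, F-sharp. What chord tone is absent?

A

F♯ minor sixth = F-sharp, A, C-sharp, D-sharp. The voicing lacks the 3rd (minor 3rd), A.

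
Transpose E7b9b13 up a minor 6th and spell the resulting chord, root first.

C E G B♭ D♭ A♭

A minor 6th up from E is C, so the new chord is C dominant seventh flat nine flat thirteen.
- root: C
- major 3rd: E
- perfect 5th: G
- minor 7th: B♭
- minor 9th: D♭
- minor 13th: A♭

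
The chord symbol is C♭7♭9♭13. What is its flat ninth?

C♭7♭9♭13 is built on Cb; its 9th is a minor 9th above the root.
A second above C uses the letter D, and the minor 9th above Cb is Dbb.

Dbb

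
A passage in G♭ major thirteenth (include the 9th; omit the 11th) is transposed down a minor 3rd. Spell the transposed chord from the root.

Eb, G, Bb, D, F, C

Transposed root: Gb → Eb (minor 3rd down). So we spell Eb major thirteenth:
root → Eb
3rd (major 3rd) → G
5th (perfect 5th) → Bb
7th (major 7th) → D
9th (major 9th) → F
13th (major 13th) → C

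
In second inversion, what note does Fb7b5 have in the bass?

Fb7b5 = Fb–Ab–Cbb–Ebb. Second inversion → fifth in the bass = Cbb.

Cbb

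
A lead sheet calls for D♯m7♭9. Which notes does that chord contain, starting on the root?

Root D♯, quality minor seventh flat nine:
D♯ — root
F♯ — minor 3rd
A♯ — perfect 5th
C♯ — minor 7th
E — minor 9th

D♯, F♯, A♯, C♯, E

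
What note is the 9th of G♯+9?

A♯

G♯+9 is built on G♯; its 9th is a major 9th above the root.
A second above G uses the letter A, and the major 9th above G♯ is A♯.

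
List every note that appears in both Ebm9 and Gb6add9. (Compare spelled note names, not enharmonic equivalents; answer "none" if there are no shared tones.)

Eb, Gb, Bb, Db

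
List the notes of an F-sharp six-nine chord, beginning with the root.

Root F#, quality six-nine:
root → F#
3rd (major 3rd) → A#
5th (perfect 5th) → C#
6th (major 6th) → D#
9th (major 9th) → G#

F#, A#, C#, D#, G#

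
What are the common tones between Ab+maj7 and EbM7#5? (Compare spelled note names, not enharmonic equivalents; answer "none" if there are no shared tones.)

G

Ab+maj7 = Ab, C, E, G.
EbM7#5 = Eb, G, B, D.
Shared: G.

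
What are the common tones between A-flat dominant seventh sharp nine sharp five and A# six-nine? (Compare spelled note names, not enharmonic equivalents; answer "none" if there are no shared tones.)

none

A-flat dominant seventh sharp nine sharp five: Ab C E Gb B
A# six-nine: A# C## E# F## B#
Common to both → none.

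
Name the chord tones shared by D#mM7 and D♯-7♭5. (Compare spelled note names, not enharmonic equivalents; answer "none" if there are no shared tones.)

D#mM7: D♯ F♯ A♯ C𝄪
D♯-7♭5: D♯ F♯ A C♯
Common to both → D♯, F♯.

D♯  F♯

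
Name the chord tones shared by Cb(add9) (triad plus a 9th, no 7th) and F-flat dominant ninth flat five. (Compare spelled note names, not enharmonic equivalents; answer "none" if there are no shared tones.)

Gb

Cb(add9) = Cb, Eb, Gb, Db.
F-flat dominant ninth flat five = Fb, Ab, Cbb, Ebb, Gb.
Shared: Gb.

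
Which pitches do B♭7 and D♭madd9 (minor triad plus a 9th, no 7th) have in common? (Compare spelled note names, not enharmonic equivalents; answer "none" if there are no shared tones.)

A♭

B♭7: B♭ D F A♭
D♭madd9: D♭ F♭ A♭ E♭
Common to both → A♭.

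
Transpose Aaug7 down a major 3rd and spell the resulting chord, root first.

F, A, C♯, E♭

Transposed root: A → F (major 3rd down). So we spell F augmented seventh:
Root: F
Major 3rd (3rd): A
Augmented 5th (5th): C♯
Minor 7th (7th): E♭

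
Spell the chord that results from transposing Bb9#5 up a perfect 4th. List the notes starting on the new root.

Eb, G, B, Db, F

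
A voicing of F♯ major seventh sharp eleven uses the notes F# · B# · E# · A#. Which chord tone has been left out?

C#

F♯ major seventh sharp eleven = F#, A#, C#, E#, B#. The voicing lacks the 5th (perfect 5th), C#.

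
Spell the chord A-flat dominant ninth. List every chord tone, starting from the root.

A-flat, C, E-flat, G-flat, B-flat

Root A-flat, quality dominant ninth:
Root: A-flat
Major 3rd (3rd): C
Perfect 5th (5th): E-flat
Minor 7th (7th): G-flat
Major 9th (9th): B-flat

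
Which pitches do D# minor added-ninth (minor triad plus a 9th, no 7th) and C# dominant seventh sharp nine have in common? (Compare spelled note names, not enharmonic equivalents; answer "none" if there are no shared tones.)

E-sharp

D# minor added-ninth: D-sharp F-sharp A-sharp E-sharp
C# dominant seventh sharp nine: C-sharp E-sharp G-sharp B D-double-sharp
Common to both → E-sharp.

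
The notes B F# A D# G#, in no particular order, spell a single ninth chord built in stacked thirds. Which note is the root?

Arranged so that each adjacent pair is a third by letter name: G# – B – D# – F# – A.
The bottom of that stack, G#, is the root (this is G# minor seventh flat nine).

G#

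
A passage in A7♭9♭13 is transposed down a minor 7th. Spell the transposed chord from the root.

B D# F# A C G

Transposed root: A → B (minor 7th down). So we spell B dominant seventh flat nine flat thirteen:
B — root
D# — major 3rd
F# — perfect 5th
A — minor 7th
C — minor 9th
G — minor 13th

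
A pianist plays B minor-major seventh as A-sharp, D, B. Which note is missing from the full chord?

F-sharp

B minor-major seventh = B, D, F-sharp, A-sharp. The voicing lacks the 5th (perfect 5th), F-sharp.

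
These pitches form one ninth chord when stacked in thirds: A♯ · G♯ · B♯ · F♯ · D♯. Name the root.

Arranged so that each adjacent pair is a third by letter name: G♯ – B♯ – D♯ – F♯ – A♯.
The bottom of that stack, G♯, is the root (this is G♯ dominant ninth).

G♯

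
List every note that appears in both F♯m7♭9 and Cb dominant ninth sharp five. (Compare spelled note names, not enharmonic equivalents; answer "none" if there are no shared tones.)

G

F♯m7♭9: F♯ A C♯ E G
Cb dominant ninth sharp five: C♭ E♭ G B𝄫 D♭
Common to both → G.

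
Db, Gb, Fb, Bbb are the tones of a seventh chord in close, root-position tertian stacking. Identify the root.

Gb

Arranged so that each adjacent pair is a third by letter name: Gb – Bbb – Db – Fb.
The bottom of that stack, Gb, is the root (this is Gb minor seventh).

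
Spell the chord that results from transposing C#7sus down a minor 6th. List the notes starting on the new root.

E#  A#  B#  D#

Transposed root: C# → E# (minor 6th down). So we spell E# dominant seventh suspended fourth:
root → E#
4th (perfect 4th) → A#
5th (perfect 5th) → B#
7th (minor 7th) → D#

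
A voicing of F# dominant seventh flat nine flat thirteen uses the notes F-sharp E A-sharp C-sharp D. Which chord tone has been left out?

The full F# dominant seventh flat nine flat thirteen chord is F-sharp, A-sharp, C-sharp, E, G, D.
Comparing with the voicing, the minor 9th (9th) — G — is absent.

G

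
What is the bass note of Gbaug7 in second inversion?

Gbaug7 = Gb–Bb–D–Fb. Second inversion → fifth in the bass = D.

D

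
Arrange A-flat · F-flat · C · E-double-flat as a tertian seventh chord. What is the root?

F-flat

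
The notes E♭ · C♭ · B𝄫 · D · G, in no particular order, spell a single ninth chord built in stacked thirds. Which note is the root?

Stacking in thirds gives C♭ – E♭ – G – B𝄫 – D, so C♭ is the root — C♭ dominant seventh sharp nine sharp five.

C♭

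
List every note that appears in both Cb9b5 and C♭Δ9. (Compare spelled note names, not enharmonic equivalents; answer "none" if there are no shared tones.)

Cb  Eb  Db

Cb9b5 = Cb, Eb, Gbb, Bbb, Db.
C♭Δ9 = Cb, Eb, Gb, Bb, Db.
Shared: Cb, Eb, Db.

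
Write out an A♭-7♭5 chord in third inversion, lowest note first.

A♭-7♭5 = Ab–Cb–Ebb–Gb; third inversion → seventh (Gb) lowest.

Gb Ab Cb Ebb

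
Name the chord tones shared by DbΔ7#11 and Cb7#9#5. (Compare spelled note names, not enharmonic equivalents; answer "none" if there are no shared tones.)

G

DbΔ7#11 = Db, F, Ab, C, G.
Cb7#9#5 = Cb, Eb, G, Bbb, D.
Shared: G.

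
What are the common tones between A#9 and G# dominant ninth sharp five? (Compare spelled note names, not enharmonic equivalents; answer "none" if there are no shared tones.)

A#9: A# C## E# G# B#
G# dominant ninth sharp five: G# B# D## F# A#
Common to both → A#, G#, B#.

A# G# B#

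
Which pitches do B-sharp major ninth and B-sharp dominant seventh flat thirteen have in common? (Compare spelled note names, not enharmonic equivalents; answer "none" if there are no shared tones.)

B-sharp major ninth = B-sharp, D-double-sharp, F-double-sharp, A-double-sharp, C-double-sharp.
B-sharp dominant seventh flat thirteen = B-sharp, D-double-sharp, F-double-sharp, A-sharp, G-sharp.
Shared: B-sharp, D-double-sharp, F-double-sharp.

B-sharp, D-double-sharp, F-double-sharp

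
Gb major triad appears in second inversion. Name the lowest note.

Gb major triad = G-flat–B-flat–D-flat. Second inversion → fifth in the bass = D-flat.

D-flat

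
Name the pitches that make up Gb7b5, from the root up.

Gb – Bb – Dbb – Fb

Gb7b5: dominant seventh flat five on Gb.
root → Gb
3rd (major 3rd) → Bb
5th (diminished 5th) → Dbb
7th (minor 7th) → Fb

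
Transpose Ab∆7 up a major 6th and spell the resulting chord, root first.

F  A  C  E

Transposed root: Ab → F (major 6th up). So we spell F major seventh:
F — root
A — major 3rd
C — perfect 5th
E — major 7th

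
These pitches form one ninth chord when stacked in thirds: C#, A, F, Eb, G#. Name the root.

F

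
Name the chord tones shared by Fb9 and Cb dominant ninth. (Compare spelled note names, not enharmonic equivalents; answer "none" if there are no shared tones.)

Cb, Gb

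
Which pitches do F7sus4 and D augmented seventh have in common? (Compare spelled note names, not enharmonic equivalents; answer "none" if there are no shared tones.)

C

F7sus4: F Bb C Eb
D augmented seventh: D F# A# C
Common to both → C.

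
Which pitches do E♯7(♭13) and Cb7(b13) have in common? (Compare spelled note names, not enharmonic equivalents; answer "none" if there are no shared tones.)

none

E♯7(♭13) = E♯, G𝄪, B♯, D♯, C♯.
Cb7(b13) = C♭, E♭, G♭, B𝄫, A𝄫.
Shared: none.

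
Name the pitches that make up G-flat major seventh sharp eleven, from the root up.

G-flat B-flat D-flat F C

G-flat major seventh sharp eleven: major seventh sharp eleven on G-flat.
Root: G-flat
Major 3rd (3rd): B-flat
Perfect 5th (5th): D-flat
Major 7th (7th): F
Augmented 11th (11th): C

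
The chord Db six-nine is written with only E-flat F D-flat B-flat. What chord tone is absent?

A-flat

Db six-nine = D-flat, F, A-flat, B-flat, E-flat. The voicing lacks the 5th (perfect 5th), A-flat.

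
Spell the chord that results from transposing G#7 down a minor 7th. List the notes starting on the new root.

A# – C## – E# – G#

A minor 7th down from G# is A#, so the new chord is A# dominant seventh.
- root: A#
- major 3rd: C##
- perfect 5th: E#
- minor 7th: G#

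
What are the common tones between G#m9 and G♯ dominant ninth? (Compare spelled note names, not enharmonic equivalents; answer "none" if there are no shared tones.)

G#, D#, F#, A#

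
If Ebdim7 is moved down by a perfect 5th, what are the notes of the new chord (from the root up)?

Ab – Cb – Ebb – Gbb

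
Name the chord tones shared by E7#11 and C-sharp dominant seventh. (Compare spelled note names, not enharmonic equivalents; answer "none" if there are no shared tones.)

E7#11: E G♯ B D A♯
C-sharp dominant seventh: C♯ E♯ G♯ B
Common to both → G♯, B.

G♯  B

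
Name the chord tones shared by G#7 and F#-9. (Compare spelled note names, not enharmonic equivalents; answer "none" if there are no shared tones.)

G#7: G# B# D# F#
F#-9: F# A C# E G#
Common to both → G#, F#.

G# F#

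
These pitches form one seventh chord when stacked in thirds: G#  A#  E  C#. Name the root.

Stacking in thirds gives A# – C# – E – G#, so A# is the root — A# half-diminished seventh.

A#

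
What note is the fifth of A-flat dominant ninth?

Eb

Root of A-flat dominant ninth = Ab. The 5th is a perfect 5th: Ab up a perfect 5th → Eb.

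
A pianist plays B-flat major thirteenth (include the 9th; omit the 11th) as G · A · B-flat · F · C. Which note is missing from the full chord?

D

The full B-flat major thirteenth chord is B-flat, D, F, A, C, G.
Comparing with the voicing, the major 3rd (3rd) — D — is absent.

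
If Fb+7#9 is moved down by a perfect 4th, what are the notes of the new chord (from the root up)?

Fb down a perfect 4th → Cb. New chord: Cb dominant seventh sharp nine sharp five.
root → Cb
3rd (major 3rd) → Eb
5th (augmented 5th) → G
7th (minor 7th) → Bbb
9th (augmented 9th) → D

Cb Eb G Bbb D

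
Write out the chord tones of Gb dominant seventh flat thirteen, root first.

Root G-flat, quality dominant seventh flat thirteen:
Root: G-flat
Major 3rd (3rd): B-flat
Perfect 5th (5th): D-flat
Minor 7th (7th): F-flat
Minor 13th (13th): E-double-flat

G-flat, B-flat, D-flat, F-flat, E-double-flat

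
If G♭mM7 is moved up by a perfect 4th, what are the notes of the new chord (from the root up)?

Cb – Ebb – Gb – Bb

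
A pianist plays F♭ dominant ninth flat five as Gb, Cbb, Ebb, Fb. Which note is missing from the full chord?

F♭ dominant ninth flat five = Fb, Ab, Cbb, Ebb, Gb. The voicing lacks the 3rd (major 3rd), Ab.

Ab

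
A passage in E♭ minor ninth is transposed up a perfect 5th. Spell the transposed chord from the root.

Bb – Db – F – Ab – C

Eb up a perfect 5th → Bb. New chord: Bb minor ninth.
root → Bb
3rd (minor 3rd) → Db
5th (perfect 5th) → F
7th (minor 7th) → Ab
9th (major 9th) → C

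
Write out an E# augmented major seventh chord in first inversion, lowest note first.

G## – B## – D## – E#

In root position, E# augmented major seventh is E#–G##–B##–D##.
First inversion puts the third (G##) in the bass.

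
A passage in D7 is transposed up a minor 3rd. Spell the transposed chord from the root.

D up a minor 3rd → F. New chord: F dominant seventh.
Root: F
Major 3rd (3rd): A
Perfect 5th (5th): C
Minor 7th (7th): Eb

F, A, C, Eb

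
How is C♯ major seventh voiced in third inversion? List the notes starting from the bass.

B-sharp – C-sharp – E-sharp – G-sharp

In root position, C♯ major seventh is C-sharp–E-sharp–G-sharp–B-sharp.
Third inversion puts the seventh (B-sharp) in the bass.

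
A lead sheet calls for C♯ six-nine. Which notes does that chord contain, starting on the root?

C♯ six-nine is a six-nine built on C-sharp.
- root: C-sharp
- major 3rd: E-sharp
- perfect 5th: G-sharp
- major 6th: A-sharp
- major 9th: D-sharp

C-sharp E-sharp G-sharp A-sharp D-sharp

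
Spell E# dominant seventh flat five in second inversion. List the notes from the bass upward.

In root position, E# dominant seventh flat five is E#–G##–B–D#.
Second inversion puts the fifth (B) in the bass.

B  D#  E#  G##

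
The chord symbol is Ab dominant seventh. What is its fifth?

Eb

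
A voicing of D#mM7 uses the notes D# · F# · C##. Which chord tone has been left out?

A#

D#mM7 = D#, F#, A#, C##. The voicing lacks the 5th (perfect 5th), A#.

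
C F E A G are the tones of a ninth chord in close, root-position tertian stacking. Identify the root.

Arranged so that each adjacent pair is a third by letter name: F – A – C – E – G.
The bottom of that stack, F, is the root (this is F major ninth).

F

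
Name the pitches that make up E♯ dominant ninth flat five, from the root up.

Root E#, quality dominant ninth flat five:
Root: E#
Major 3rd (3rd): G##
Diminished 5th (5th): B
Minor 7th (7th): D#
Major 9th (9th): F##

E# – G## – B – D# – F##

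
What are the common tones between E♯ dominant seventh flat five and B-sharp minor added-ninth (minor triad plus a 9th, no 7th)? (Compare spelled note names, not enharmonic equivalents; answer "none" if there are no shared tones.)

D-sharp

E♯ dominant seventh flat five: E-sharp G-double-sharp B D-sharp
B-sharp minor added-ninth: B-sharp D-sharp F-double-sharp C-double-sharp
Common to both → D-sharp.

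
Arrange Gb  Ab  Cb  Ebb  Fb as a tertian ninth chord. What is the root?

Fb

Stacking in thirds gives Fb – Ab – Cb – Ebb – Gb, so Fb is the root — Fb dominant ninth.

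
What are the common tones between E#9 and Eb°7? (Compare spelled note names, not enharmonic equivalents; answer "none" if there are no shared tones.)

none

E#9: E# G## B# D# F##
Eb°7: Eb Gb Bbb Dbb
Common to both → none.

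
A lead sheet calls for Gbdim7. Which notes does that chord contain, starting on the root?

Gb  Bbb  Dbb  Fbb

Gbdim7: diminished seventh on Gb.
Gb — root
Bbb — minor 3rd
Dbb — diminished 5th
Fbb — diminished 7th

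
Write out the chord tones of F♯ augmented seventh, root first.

F♯ augmented seventh is an augmented seventh built on F♯.
Root: F♯
Major 3rd (3rd): A♯
Augmented 5th (5th): C𝄪
Minor 7th (7th): E

F♯ – A♯ – C𝄪 – E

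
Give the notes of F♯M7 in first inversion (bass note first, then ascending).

A# – C# – E# – F#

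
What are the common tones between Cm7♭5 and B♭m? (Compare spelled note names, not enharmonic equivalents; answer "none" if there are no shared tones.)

Cm7♭5: C Eb Gb Bb
B♭m: Bb Db F
Common to both → Bb.

Bb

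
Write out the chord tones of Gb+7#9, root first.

G♭, B♭, D, F♭, A

Gb+7#9: dominant seventh sharp nine sharp five on G♭.
G♭ — root
B♭ — major 3rd
D — augmented 5th
F♭ — minor 7th
A — augmented 9th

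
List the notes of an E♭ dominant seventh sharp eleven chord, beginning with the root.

E-flat, G, B-flat, D-flat, A

E♭ dominant seventh sharp eleven: dominant seventh sharp eleven on E-flat.
Root: E-flat
Major 3rd (3rd): G
Perfect 5th (5th): B-flat
Minor 7th (7th): D-flat
Augmented 11th (11th): A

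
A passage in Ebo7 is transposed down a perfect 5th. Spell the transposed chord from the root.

Ab  Cb  Ebb  Gbb

A perfect 5th down from Eb is Ab, so the new chord is Ab diminished seventh.
- root: Ab
- minor 3rd: Cb
- diminished 5th: Ebb
- diminished 7th: Gbb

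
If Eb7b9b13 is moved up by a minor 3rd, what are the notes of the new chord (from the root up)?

Gb, Bb, Db, Fb, Abb, Ebb

A minor 3rd up from Eb is Gb, so the new chord is Gb dominant seventh flat nine flat thirteen.
Gb — root
Bb — major 3rd
Db — perfect 5th
Fb — minor 7th
Abb — minor 9th
Ebb — minor 13th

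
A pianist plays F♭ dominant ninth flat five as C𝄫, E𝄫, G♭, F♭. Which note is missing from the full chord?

F♭ dominant ninth flat five = F♭, A♭, C𝄫, E𝄫, G♭. The voicing lacks the 3rd (major 3rd), A♭.

A♭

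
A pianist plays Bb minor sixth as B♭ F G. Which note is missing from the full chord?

D♭

The full Bb minor sixth chord is B♭, D♭, F, G.
Comparing with the voicing, the minor 3rd (3rd) — D♭ — is absent.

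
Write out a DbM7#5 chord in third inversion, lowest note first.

C – Db – F – A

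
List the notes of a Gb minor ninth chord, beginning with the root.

Gb, Bbb, Db, Fb, Ab

Root Gb, quality minor ninth:
- root: Gb
- minor 3rd: Bbb
- perfect 5th: Db
- minor 7th: Fb
- major 9th: Ab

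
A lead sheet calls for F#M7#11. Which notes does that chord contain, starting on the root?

F#M7#11: major seventh sharp eleven on F#.
root → F#
3rd (major 3rd) → A#
5th (perfect 5th) → C#
7th (major 7th) → E#
11th (augmented 11th) → B#

F# – A# – C# – E# – B#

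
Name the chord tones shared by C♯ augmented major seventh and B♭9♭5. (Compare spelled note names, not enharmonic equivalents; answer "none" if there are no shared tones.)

none

C♯ augmented major seventh: C♯ E♯ G𝄪 B♯
B♭9♭5: B♭ D F♭ A♭ C
Common to both → none.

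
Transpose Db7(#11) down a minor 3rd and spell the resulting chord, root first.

Bb – D – F – Ab – E

Transposed root: Db → Bb (minor 3rd down). So we spell Bb dominant seventh sharp eleven:
- root: Bb
- major 3rd: D
- perfect 5th: F
- minor 7th: Ab
- augmented 11th: E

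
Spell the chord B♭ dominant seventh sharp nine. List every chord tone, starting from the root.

B♭, D, F, A♭, C♯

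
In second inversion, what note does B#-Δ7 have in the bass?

F##

B#-Δ7 in root position is B#–D#–F##–A##.
Second inversion places the fifth in the bass, which is F##.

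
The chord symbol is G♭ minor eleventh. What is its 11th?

C-flat

Root of G♭ minor eleventh = G-flat. The 11th is a perfect 11th: G-flat up a perfect 11th → C-flat.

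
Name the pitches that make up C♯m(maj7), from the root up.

Root C♯, quality minor-major seventh:
Root: C♯
Minor 3rd (3rd): E
Perfect 5th (5th): G♯
Major 7th (7th): B♯

C♯ – E – G♯ – B♯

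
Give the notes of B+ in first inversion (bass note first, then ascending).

D#, F##, B

B+ = B–D#–F##; first inversion → third (D#) lowest.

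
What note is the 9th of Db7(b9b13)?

Root of Db7(b9b13) = Db. The 9th is a minor 9th: Db up a minor 9th → Ebb.

Ebb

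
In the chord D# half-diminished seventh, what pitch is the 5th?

A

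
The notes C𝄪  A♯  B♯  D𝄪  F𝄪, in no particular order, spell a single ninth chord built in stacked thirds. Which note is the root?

B♯

Stacking in thirds gives B♯ – D𝄪 – F𝄪 – A♯ – C𝄪, so B♯ is the root — B♯ dominant ninth.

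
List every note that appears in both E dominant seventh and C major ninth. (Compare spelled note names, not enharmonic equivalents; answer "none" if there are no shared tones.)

E – B – D

E dominant seventh: E G-sharp B D
C major ninth: C E G B D
Common to both → E, B, D.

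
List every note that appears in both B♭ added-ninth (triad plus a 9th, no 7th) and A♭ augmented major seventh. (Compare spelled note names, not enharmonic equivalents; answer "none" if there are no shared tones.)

C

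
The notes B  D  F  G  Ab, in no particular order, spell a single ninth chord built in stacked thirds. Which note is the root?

Arranged so that each adjacent pair is a third by letter name: G – B – D – F – Ab.
The bottom of that stack, G, is the root (this is G dominant seventh flat nine).

G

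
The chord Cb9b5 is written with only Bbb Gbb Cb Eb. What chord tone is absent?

Db

Cb9b5 = Cb, Eb, Gbb, Bbb, Db. The voicing lacks the 9th (major 9th), Db.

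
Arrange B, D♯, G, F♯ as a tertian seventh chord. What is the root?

G

Arranged so that each adjacent pair is a third by letter name: G – B – D♯ – F♯.
The bottom of that stack, G, is the root (this is G augmented major seventh).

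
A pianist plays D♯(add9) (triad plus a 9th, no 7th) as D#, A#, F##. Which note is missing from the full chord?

E#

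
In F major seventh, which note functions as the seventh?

E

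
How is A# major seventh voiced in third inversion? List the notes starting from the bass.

G-double-sharp A-sharp C-double-sharp E-sharp

A# major seventh = A-sharp–C-double-sharp–E-sharp–G-double-sharp; third inversion → seventh (G-double-sharp) lowest.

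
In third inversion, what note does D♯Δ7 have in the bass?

C##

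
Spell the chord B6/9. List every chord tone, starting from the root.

B6/9: six-nine on B.
Root: B
Major 3rd (3rd): D#
Perfect 5th (5th): F#
Major 6th (6th): G#
Major 9th (9th): C#

B, D#, F#, G#, C#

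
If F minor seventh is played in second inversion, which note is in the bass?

C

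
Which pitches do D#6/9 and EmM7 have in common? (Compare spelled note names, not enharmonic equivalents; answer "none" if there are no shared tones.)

D#6/9: D# F## A# B# E#
EmM7: E G B D#
Common to both → D#.

D#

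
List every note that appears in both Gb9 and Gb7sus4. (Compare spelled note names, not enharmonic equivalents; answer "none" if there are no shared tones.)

Gb9 = Gb, Bb, Db, Fb, Ab.
Gb7sus4 = Gb, Cb, Db, Fb.
Shared: Gb, Db, Fb.

Gb – Db – Fb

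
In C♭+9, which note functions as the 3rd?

C♭+9 is built on Cb; its 3rd is a major 3rd above the root.
A third above C uses the letter E, and the major 3rd above Cb is Eb.

Eb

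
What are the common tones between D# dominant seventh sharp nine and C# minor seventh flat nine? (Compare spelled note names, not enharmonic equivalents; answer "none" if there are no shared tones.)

C-sharp

D# dominant seventh sharp nine = D-sharp, F-double-sharp, A-sharp, C-sharp, E-double-sharp.
C# minor seventh flat nine = C-sharp, E, G-sharp, B, D.
Shared: C-sharp.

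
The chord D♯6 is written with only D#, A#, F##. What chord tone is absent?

The full D♯6 chord is D#, F##, A#, B#.
Comparing with the voicing, the major 6th (6th) — B# — is absent.

B#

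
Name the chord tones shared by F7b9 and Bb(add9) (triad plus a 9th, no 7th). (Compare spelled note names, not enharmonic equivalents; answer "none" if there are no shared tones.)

F7b9: F A C Eb Gb
Bb(add9): Bb D F C
Common to both → F, C.

F  C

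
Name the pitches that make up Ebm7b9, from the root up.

Root E♭, quality minor seventh flat nine:
Root: E♭
Minor 3rd (3rd): G♭
Perfect 5th (5th): B♭
Minor 7th (7th): D♭
Minor 9th (9th): F♭

E♭ G♭ B♭ D♭ F♭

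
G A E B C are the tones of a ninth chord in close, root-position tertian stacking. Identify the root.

Arranged so that each adjacent pair is a third by letter name: A – C – E – G – B.
The bottom of that stack, A, is the root (this is A minor ninth).

A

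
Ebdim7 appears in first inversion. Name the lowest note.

Gb

Ebdim7 in root position is Eb–Gb–Bbb–Dbb.
First inversion places the third in the bass, which is Gb.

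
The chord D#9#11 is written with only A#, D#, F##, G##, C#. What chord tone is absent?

E#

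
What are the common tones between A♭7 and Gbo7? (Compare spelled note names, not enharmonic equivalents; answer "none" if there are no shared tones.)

A♭7 = A♭, C, E♭, G♭.
Gbo7 = G♭, B𝄫, D𝄫, F𝄫.
Shared: G♭.

G♭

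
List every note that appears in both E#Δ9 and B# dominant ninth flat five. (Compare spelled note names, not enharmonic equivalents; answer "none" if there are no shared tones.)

E#Δ9 = E#, G##, B#, D##, F##.
B# dominant ninth flat five = B#, D##, F#, A#, C##.
Shared: B#, D##.

B# D##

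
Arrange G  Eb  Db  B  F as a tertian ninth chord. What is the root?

Stacking in thirds gives Eb – G – B – Db – F, so Eb is the root — Eb dominant ninth sharp five.

Eb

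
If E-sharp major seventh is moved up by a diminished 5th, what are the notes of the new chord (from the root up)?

B – D-sharp – F-sharp – A-sharp

E-sharp up a diminished 5th → B. New chord: B major seventh.
Root: B
Major 3rd (3rd): D-sharp
Perfect 5th (5th): F-sharp
Major 7th (7th): A-sharp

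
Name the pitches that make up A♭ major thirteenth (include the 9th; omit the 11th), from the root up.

Ab – C – Eb – G – Bb – F

A♭ major thirteenth is a major thirteenth built on Ab.
- root: Ab
- major 3rd: C
- perfect 5th: Eb
- major 7th: G
- major 9th: Bb
- major 13th: F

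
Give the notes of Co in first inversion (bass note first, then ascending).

Eb Gb C

In root position, Co is C–Eb–Gb.
First inversion puts the third (Eb) in the bass.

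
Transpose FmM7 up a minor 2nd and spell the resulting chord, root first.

F up a minor 2nd → G♭. New chord: G♭ minor-major seventh.
Root: G♭
Minor 3rd (3rd): B𝄫
Perfect 5th (5th): D♭
Major 7th (7th): F

G♭ B𝄫 D♭ F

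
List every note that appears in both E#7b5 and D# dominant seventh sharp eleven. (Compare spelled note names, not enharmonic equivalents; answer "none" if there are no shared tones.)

G##, D#

E#7b5: E# G## B D#
D# dominant seventh sharp eleven: D# F## A# C# G##
Common to both → G##, D#.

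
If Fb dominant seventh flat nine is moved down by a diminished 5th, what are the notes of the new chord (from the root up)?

B-flat D F A-flat C-flat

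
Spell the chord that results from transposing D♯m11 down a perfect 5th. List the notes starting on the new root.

D# down a perfect 5th → G#. New chord: G# minor eleventh.
G# — root
B — minor 3rd
D# — perfect 5th
F# — minor 7th
A# — major 9th
C# — perfect 11th

G#, B, D#, F#, A#, C#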